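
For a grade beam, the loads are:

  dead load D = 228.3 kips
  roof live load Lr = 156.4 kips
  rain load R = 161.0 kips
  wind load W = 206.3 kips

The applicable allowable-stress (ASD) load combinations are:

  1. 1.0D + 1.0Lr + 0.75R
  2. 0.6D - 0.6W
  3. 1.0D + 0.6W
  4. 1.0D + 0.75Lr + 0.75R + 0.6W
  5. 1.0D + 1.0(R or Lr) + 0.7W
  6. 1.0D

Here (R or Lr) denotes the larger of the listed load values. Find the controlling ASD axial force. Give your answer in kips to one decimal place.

590.1 kips

(R or Lr) → R = 161.0 kips.
1. 1.0(228.3) + 1.0(156.4) + 0.75(161.0) = 505.5
2. 0.6(228.3) - 0.6(206.3) = 13.2
3. 1.0(228.3) + 0.6(206.3) = 352.1
4. 1.0(228.3) + 0.75(156.4) + 0.75(161.0) + 0.6(206.3) = 590.1
5. 1.0(228.3) + 1.0(161.0) + 0.7(206.3) = 533.7
6. 1.0(228.3) = 228.3
The controlling combination is 4, giving 590.1 kips.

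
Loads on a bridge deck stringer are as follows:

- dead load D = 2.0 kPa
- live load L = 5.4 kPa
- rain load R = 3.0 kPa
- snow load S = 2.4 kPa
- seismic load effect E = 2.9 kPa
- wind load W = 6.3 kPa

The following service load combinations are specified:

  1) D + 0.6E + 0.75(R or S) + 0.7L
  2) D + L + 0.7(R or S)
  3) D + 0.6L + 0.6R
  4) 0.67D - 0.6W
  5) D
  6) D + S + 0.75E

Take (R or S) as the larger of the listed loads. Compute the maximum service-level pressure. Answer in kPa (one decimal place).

9.8 kPa

(R or S) → R = 3.0 kPa.
1) 1.0(2.0) + 0.6(2.9) + 0.75(3.0) + 0.7(5.4) = 2.0 + 1.7 + 2.3 + 3.8 = 9.8
2) 1.0(2.0) + 1.0(5.4) + 0.7(3.0) = 2.0 + 5.4 + 2.1 = 9.5
3) 1.0(2.0) + 0.6(5.4) + 0.6(3.0) = 2.0 + 3.2 + 1.8 = 7.0
4) 0.67(2.0) - 0.6(6.3) = -2.4
5) 1.0(2.0) = 2.0
6) 1.0(2.0) + 1.0(2.4) + 0.75(2.9) = 2.0 + 2.4 + 2.2 = 6.6
The controlling combination is 1, giving 9.8 kPa.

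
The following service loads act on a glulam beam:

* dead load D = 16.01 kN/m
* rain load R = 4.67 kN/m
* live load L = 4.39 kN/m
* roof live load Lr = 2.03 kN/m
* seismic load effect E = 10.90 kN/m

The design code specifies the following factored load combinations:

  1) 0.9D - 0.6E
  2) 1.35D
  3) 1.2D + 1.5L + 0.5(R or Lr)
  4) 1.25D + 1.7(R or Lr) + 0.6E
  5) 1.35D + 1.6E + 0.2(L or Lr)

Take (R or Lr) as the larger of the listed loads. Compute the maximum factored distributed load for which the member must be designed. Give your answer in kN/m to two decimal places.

(R or Lr) → R = 4.67 kN/m; (L or Lr) → L = 4.39 kN/m.
1) 0.9(16.01) - 0.6(10.90) = 14.41 - 6.54 = 7.87
2) 1.35(16.01) = 21.61
3) 1.2(16.01) + 1.5(4.39) + 0.5(4.67) = 28.13
4) 1.25(16.01) + 1.7(4.67) + 0.6(10.90) = 20.01 + 7.94 + 6.54 = 34.49
5) 1.35(16.01) + 1.6(10.90) + 0.2(4.39) = 21.61 + 17.44 + 0.88 = 39.93
The controlling combination is 5, giving 39.93 kN/m.

39.93 kN/m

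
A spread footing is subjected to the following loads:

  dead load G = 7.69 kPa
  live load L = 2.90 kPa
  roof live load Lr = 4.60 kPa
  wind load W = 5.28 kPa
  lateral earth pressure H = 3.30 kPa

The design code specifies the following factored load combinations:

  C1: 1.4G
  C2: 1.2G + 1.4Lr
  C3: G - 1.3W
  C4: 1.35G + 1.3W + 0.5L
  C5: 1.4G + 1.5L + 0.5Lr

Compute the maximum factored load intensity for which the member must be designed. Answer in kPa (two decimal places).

18.70 kPa

C1: 1.4(7.69) = 10.77
C2: 1.2(7.69) + 1.4(4.60) = 9.23 + 6.44 = 15.67
C3: 1.0(7.69) - 1.3(5.28) = 7.69 - 6.86 = 0.83
C4: 1.35(7.69) + 1.3(5.28) + 0.5(2.90) = 18.70
C5: 1.4(7.69) + 1.5(2.90) + 0.5(4.60) = 10.77 + 4.35 + 2.30 = 17.42
Maximum is from combination 4.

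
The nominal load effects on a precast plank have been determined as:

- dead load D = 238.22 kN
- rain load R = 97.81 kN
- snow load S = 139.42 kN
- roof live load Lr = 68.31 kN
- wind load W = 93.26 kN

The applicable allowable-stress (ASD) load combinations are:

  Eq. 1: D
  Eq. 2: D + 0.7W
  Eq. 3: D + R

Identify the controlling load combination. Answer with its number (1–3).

Eq. 1: 1.0(238.22) = 238.22
Eq. 2: 1.0(238.22) + 0.7(93.26) = 238.22 + 65.28 = 303.50
Eq. 3: 1.0(238.22) + 1.0(97.81) = 238.22 + 97.81 = 336.03
The largest value is 336.03 kN from combination 3.

Combination 3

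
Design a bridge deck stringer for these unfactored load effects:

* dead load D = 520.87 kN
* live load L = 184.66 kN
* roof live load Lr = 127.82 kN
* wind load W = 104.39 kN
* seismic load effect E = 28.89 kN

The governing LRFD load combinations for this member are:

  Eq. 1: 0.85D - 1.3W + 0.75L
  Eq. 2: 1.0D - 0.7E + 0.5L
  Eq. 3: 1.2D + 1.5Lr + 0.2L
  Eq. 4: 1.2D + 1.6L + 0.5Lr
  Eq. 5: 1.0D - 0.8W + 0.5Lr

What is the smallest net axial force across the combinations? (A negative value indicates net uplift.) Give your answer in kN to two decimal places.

Eq. 1: 0.85(520.87) - 1.3(104.39) + 0.75(184.66) = 442.74 - 135.71 + 138.50 = 445.53
Eq. 2: 1.0(520.87) - 0.7(28.89) + 0.5(184.66) = 520.87 - 20.22 + 92.33 = 592.98
Eq. 3: 1.2(520.87) + 1.5(127.82) + 0.2(184.66) = 853.71
Eq. 4: 1.2(520.87) + 1.6(184.66) + 0.5(127.82) = 625.04 + 295.46 + 63.91 = 984.41
Eq. 5: 1.0(520.87) - 0.8(104.39) + 0.5(127.82) = 520.87 - 83.51 + 63.91 = 501.27
Combination 1 gives the minimum: 445.53 kN.

445.53 kN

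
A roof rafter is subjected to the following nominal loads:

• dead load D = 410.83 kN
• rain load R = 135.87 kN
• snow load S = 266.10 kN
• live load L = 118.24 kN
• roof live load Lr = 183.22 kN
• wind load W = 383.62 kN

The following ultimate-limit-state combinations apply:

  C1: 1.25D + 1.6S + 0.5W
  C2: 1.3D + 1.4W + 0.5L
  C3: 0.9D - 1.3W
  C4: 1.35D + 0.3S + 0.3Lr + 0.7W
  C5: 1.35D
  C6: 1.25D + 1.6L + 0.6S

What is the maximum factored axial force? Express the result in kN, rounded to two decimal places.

C1: 1.25(410.83) + 1.6(266.10) + 0.5(383.62) = 513.54 + 425.76 + 191.81 = 1131.11
C2: 1.3(410.83) + 1.4(383.62) + 0.5(118.24) = 534.08 + 537.07 + 59.12 = 1130.27
C3: 0.9(410.83) - 1.3(383.62) = 369.75 - 498.71 = -128.96
C4: 1.35(410.83) + 0.3(266.10) + 0.3(183.22) + 0.7(383.62) = 554.62 + 79.83 + 54.97 + 268.53 = 957.95
C5: 1.35(410.83) = 554.62
C6: 1.25(410.83) + 1.6(118.24) + 0.6(266.10) = 513.54 + 189.18 + 159.66 = 862.38
The controlling combination is 1, giving 1131.11 kN.

1131.11 kN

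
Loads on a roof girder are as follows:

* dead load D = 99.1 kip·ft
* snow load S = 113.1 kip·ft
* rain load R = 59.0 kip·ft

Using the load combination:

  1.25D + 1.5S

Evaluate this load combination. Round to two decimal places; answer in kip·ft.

293.53 kip·ft

1.25(99.1) + 1.5(113.1) = 123.88 + 169.65 = 293.53
M_u = 293.53 kip·ft.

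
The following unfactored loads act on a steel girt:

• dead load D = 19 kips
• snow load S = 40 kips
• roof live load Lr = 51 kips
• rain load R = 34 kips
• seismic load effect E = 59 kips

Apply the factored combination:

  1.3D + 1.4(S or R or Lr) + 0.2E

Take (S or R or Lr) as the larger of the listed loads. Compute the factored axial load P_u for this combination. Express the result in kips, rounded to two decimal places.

107.90 kips

(S or R or Lr) → Lr = 51 kips.
1.3(19) + 1.4(51) + 0.2(59) = 24.70 + 71.40 + 11.80 = 107.90
P_u = 107.90 kips.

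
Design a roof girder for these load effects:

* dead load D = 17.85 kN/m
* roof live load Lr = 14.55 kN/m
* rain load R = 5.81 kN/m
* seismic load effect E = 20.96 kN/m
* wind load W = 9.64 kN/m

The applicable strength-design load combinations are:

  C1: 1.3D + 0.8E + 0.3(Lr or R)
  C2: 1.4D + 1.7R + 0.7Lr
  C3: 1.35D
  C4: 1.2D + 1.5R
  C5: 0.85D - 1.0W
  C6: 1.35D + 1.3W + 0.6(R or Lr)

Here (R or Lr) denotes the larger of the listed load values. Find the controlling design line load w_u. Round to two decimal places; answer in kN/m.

45.36 kN/m

(Lr or R) → Lr = 14.55 kN/m; (R or Lr) → Lr = 14.55 kN/m.
C1: 1.3(17.85) + 0.8(20.96) + 0.3(14.55) = 44.34
C2: 1.4(17.85) + 1.7(5.81) + 0.7(14.55) = 45.05
C3: 1.35(17.85) = 24.10
C4: 1.2(17.85) + 1.5(5.81) = 21.42 + 8.72 = 30.14
C5: 0.85(17.85) - 1.0(9.64) = 15.17 - 9.64 = 5.53
C6: 1.35(17.85) + 1.3(9.64) + 0.6(14.55) = 24.10 + 12.53 + 8.73 = 45.36
Combination 6 governs: w_u = 45.36 kN/m.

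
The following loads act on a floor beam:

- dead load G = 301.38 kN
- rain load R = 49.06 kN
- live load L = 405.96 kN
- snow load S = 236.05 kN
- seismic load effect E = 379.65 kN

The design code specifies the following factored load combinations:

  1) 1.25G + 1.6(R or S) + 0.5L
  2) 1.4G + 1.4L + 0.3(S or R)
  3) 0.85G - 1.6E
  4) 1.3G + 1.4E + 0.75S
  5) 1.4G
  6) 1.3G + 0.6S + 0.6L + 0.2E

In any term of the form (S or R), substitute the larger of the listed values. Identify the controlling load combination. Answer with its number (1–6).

Combination 4

(R or S) → S = 236.05 kN; (S or R) → S = 236.05 kN.
1) 1.25(301.38) + 1.6(236.05) + 0.5(405.96) = 376.73 + 377.68 + 202.98 = 957.39
2) 1.4(301.38) + 1.4(405.96) + 0.3(236.05) = 421.93 + 568.34 + 70.82 = 1061.09
3) 0.85(301.38) - 1.6(379.65) = 256.17 - 607.44 = -351.27
4) 1.3(301.38) + 1.4(379.65) + 0.75(236.05) = 391.79 + 531.51 + 177.04 = 1100.34
5) 1.4(301.38) = 421.93
6) 1.3(301.38) + 0.6(236.05) + 0.6(405.96) + 0.2(379.65) = 391.79 + 141.63 + 243.58 + 75.93 = 852.93
The largest value is 1100.34 kN from combination 4.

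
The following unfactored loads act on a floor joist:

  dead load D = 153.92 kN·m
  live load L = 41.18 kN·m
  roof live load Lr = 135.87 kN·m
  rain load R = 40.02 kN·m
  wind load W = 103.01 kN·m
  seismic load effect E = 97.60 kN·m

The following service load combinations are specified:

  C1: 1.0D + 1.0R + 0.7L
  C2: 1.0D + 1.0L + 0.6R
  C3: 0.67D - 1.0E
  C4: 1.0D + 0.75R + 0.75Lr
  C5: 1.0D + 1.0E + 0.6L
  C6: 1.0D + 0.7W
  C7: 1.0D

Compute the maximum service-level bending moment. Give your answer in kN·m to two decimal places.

C1: 1.0(153.92) + 1.0(40.02) + 0.7(41.18) = 153.92 + 40.02 + 28.83 = 222.77
C2: 1.0(153.92) + 1.0(41.18) + 0.6(40.02) = 153.92 + 41.18 + 24.01 = 219.11
C3: 0.67(153.92) - 1.0(97.60) = 103.13 - 97.60 = 5.53
C4: 1.0(153.92) + 0.75(40.02) + 0.75(135.87) = 153.92 + 30.02 + 101.90 = 285.84
C5: 1.0(153.92) + 1.0(97.60) + 0.6(41.18) = 153.92 + 97.60 + 24.71 = 276.23
C6: 1.0(153.92) + 0.7(103.01) = 153.92 + 72.11 = 226.03
C7: 1.0(153.92) = 153.92
Combination 4 governs: M = 285.84 kN·m.

285.84 kN·m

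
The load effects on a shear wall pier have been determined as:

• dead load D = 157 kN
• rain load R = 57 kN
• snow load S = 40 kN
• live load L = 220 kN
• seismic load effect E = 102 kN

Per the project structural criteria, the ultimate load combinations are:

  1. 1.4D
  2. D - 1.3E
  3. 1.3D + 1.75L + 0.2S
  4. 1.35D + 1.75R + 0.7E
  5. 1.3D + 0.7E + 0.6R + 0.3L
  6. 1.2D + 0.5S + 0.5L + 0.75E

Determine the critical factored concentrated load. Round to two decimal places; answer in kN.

1. 1.4(157) = 219.80
2. 1.0(157) - 1.3(102) = 157.00 - 132.60 = 24.40
3. 1.3(157) + 1.75(220) + 0.2(40) = 204.10 + 385.00 + 8.00 = 597.10
4. 1.35(157) + 1.75(57) + 0.7(102) = 211.95 + 99.75 + 71.40 = 383.10
5. 1.3(157) + 0.7(102) + 0.6(57) + 0.3(220) = 204.10 + 71.40 + 34.20 + 66.00 = 375.70
6. 1.2(157) + 0.5(40) + 0.5(220) + 0.75(102) = 188.40 + 20.00 + 110.00 + 76.50 = 394.90
Maximum is from combination 3.

597.10 kN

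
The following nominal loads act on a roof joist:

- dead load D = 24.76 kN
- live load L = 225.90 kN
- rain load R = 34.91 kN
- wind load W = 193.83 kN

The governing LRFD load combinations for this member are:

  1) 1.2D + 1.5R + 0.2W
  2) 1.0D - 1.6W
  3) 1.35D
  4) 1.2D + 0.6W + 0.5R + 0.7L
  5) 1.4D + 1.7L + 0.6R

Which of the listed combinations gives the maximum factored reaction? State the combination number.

1) 1.2(24.76) + 1.5(34.91) + 0.2(193.83) = 120.84
2) 1.0(24.76) - 1.6(193.83) = 24.76 - 310.13 = -285.37
3) 1.35(24.76) = 33.43
4) 1.2(24.76) + 0.6(193.83) + 0.5(34.91) + 0.7(225.90) = 29.71 + 116.30 + 17.46 + 158.13 = 321.60
5) 1.4(24.76) + 1.7(225.90) + 0.6(34.91) = 34.66 + 384.03 + 20.95 = 439.64
The largest value is 439.64 kN from combination 5.

Combination 5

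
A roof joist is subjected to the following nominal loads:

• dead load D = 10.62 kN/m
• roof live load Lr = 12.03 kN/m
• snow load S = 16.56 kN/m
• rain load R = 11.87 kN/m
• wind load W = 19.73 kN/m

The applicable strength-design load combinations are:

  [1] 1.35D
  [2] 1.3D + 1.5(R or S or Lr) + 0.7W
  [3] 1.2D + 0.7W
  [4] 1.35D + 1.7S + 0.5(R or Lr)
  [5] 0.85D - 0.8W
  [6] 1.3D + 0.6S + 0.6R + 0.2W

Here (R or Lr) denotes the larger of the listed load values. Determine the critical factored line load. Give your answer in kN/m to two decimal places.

52.46 kN/m

(R or S or Lr) → S = 16.56 kN/m; (R or Lr) → Lr = 12.03 kN/m.
[1] 1.35(10.62) = 14.34
[2] 1.3(10.62) + 1.5(16.56) + 0.7(19.73) = 13.81 + 24.84 + 13.81 = 52.46
[3] 1.2(10.62) + 0.7(19.73) = 26.56
[4] 1.35(10.62) + 1.7(16.56) + 0.5(12.03) = 48.50
[5] 0.85(10.62) - 0.8(19.73) = -6.76
[6] 1.3(10.62) + 0.6(16.56) + 0.6(11.87) + 0.2(19.73) = 34.81
The controlling combination is 2, giving 52.46 kN/m.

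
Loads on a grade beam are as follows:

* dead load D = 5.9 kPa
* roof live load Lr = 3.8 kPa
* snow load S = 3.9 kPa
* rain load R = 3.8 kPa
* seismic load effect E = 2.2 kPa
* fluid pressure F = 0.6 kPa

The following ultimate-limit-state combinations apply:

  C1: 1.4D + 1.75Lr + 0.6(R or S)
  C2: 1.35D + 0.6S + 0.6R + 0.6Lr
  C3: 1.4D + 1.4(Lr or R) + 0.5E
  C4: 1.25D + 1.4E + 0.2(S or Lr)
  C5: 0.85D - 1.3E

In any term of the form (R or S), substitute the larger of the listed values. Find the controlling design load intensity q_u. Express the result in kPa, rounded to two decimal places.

(R or S) → S = 3.9 kPa; (Lr or R) → Lr = 3.8 kPa; (S or Lr) → S = 3.9 kPa.
C1: 1.4(5.9) + 1.75(3.8) + 0.6(3.9) = 8.26 + 6.65 + 2.34 = 17.25
C2: 1.35(5.9) + 0.6(3.9) + 0.6(3.8) + 0.6(3.8) = 7.97 + 2.34 + 2.28 + 2.28 = 14.87
C3: 1.4(5.9) + 1.4(3.8) + 0.5(2.2) = 8.26 + 5.32 + 1.10 = 14.68
C4: 1.25(5.9) + 1.4(2.2) + 0.2(3.9) = 7.38 + 3.08 + 0.78 = 11.24
C5: 0.85(5.9) - 1.3(2.2) = 5.02 - 2.86 = 2.16
Combination 1 governs: q_u = 17.25 kPa.

17.25 kPa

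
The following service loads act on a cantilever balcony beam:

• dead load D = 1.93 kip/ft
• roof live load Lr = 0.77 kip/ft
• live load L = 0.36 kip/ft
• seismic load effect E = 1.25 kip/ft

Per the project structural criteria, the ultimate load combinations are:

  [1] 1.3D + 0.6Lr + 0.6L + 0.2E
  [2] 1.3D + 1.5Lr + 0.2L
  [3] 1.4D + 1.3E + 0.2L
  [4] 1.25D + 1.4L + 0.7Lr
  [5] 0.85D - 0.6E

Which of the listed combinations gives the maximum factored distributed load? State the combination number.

[1] 1.3(1.93) + 0.6(0.77) + 0.6(0.36) + 0.2(1.25) = 2.51 + 0.46 + 0.22 + 0.25 = 3.44
[2] 1.3(1.93) + 1.5(0.77) + 0.2(0.36) = 2.51 + 1.16 + 0.07 = 3.74
[3] 1.4(1.93) + 1.3(1.25) + 0.2(0.36) = 2.70 + 1.63 + 0.07 = 4.40
[4] 1.25(1.93) + 1.4(0.36) + 0.7(0.77) = 3.46
[5] 0.85(1.93) - 0.6(1.25) = 1.64 - 0.75 = 0.89
The largest value is 4.40 kip/ft from combination 3.

Combination 3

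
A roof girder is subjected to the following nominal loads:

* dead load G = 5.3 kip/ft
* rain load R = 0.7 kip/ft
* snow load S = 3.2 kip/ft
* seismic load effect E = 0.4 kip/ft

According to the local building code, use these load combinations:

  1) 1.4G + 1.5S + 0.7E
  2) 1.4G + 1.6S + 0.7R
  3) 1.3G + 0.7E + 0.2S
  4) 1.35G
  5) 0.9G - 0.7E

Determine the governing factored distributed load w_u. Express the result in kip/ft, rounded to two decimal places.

13.03 kip/ft

1) 1.4(5.3) + 1.5(3.2) + 0.7(0.4) = 7.42 + 4.80 + 0.28 = 12.50
2) 1.4(5.3) + 1.6(3.2) + 0.7(0.7) = 7.42 + 5.12 + 0.49 = 13.03
3) 1.3(5.3) + 0.7(0.4) + 0.2(3.2) = 6.89 + 0.28 + 0.64 = 7.81
4) 1.35(5.3) = 7.16
5) 0.9(5.3) - 0.7(0.4) = 4.77 - 0.28 = 4.49
Combination 2 governs: w_u = 13.03 kip/ft.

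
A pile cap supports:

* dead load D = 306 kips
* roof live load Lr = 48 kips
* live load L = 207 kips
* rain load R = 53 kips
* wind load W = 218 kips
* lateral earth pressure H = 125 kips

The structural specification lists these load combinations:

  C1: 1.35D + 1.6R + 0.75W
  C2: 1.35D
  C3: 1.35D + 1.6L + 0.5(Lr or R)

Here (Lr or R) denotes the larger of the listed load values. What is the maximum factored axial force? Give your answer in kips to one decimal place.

770.8 kips

(Lr or R) → R = 53 kips.
C1: 1.35(306) + 1.6(53) + 0.75(218) = 413.1 + 84.8 + 163.5 = 661.4
C2: 1.35(306) = 413.1
C3: 1.35(306) + 1.6(207) + 0.5(53) = 413.1 + 331.2 + 26.5 = 770.8
Combination 3 governs: P_u = 770.8 kips.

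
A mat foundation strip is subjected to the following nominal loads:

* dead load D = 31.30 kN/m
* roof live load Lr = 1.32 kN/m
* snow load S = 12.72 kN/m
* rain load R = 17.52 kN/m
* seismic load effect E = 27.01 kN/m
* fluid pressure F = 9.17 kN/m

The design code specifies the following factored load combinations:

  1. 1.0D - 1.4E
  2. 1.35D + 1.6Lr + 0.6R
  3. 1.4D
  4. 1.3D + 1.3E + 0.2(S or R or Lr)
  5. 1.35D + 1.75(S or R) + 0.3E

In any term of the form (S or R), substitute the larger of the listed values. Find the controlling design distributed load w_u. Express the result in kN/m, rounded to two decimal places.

(S or R or Lr) → R = 17.52 kN/m; (S or R) → R = 17.52 kN/m.
1. 1.0(31.30) - 1.4(27.01) = -6.51
2. 1.35(31.30) + 1.6(1.32) + 0.6(17.52) = 54.88
3. 1.4(31.30) = 43.82
4. 1.3(31.30) + 1.3(27.01) + 0.2(17.52) = 79.31
5. 1.35(31.30) + 1.75(17.52) + 0.3(27.01) = 81.02
Maximum is from combination 5.

81.02 kN/m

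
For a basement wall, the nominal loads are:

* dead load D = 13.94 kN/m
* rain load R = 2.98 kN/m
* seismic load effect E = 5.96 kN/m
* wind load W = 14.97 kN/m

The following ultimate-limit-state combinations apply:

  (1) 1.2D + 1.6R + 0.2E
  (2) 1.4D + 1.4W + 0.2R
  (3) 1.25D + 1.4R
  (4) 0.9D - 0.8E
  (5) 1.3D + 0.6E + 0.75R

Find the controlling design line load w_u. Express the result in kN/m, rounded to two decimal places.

(1) 1.2(13.94) + 1.6(2.98) + 0.2(5.96) = 16.73 + 4.77 + 1.19 = 22.69
(2) 1.4(13.94) + 1.4(14.97) + 0.2(2.98) = 41.07
(3) 1.25(13.94) + 1.4(2.98) = 17.43 + 4.17 = 21.60
(4) 0.9(13.94) - 0.8(5.96) = 12.55 - 4.77 = 7.78
(5) 1.3(13.94) + 0.6(5.96) + 0.75(2.98) = 23.93
Combination 2 governs: w_u = 41.07 kN/m.

41.07 kN/m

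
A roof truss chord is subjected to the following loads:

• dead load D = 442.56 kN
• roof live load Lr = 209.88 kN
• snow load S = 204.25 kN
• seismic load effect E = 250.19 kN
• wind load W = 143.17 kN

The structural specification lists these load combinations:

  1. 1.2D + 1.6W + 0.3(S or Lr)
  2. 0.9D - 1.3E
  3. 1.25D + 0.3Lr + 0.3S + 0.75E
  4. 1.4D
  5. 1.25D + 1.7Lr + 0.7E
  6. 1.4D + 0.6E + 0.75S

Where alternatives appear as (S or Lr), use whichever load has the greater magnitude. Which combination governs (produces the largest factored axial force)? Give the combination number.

(S or Lr) → Lr = 209.88 kN.
1. 1.2(442.56) + 1.6(143.17) + 0.3(209.88) = 823.11
2. 0.9(442.56) - 1.3(250.19) = 73.06
3. 1.25(442.56) + 0.3(209.88) + 0.3(204.25) + 0.75(250.19) = 865.08
4. 1.4(442.56) = 619.58
5. 1.25(442.56) + 1.7(209.88) + 0.7(250.19) = 1085.13
6. 1.4(442.56) + 0.6(250.19) + 0.75(204.25) = 922.89
The largest value is 1085.13 kN from combination 5.

Combination 5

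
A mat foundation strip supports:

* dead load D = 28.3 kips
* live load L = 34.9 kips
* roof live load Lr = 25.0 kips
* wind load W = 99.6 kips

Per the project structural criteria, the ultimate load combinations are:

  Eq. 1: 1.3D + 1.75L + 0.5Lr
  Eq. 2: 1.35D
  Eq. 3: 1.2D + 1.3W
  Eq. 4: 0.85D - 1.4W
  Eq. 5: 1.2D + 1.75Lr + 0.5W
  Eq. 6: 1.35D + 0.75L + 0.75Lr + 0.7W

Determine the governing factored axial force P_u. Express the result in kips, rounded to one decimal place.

163.4 kips

Eq. 1: 1.3(28.3) + 1.75(34.9) + 0.5(25.0) = 36.8 + 61.1 + 12.5 = 110.4
Eq. 2: 1.35(28.3) = 38.2
Eq. 3: 1.2(28.3) + 1.3(99.6) = 163.4
Eq. 4: 0.85(28.3) - 1.4(99.6) = -115.4
Eq. 5: 1.2(28.3) + 1.75(25.0) + 0.5(99.6) = 127.5
Eq. 6: 1.35(28.3) + 0.75(34.9) + 0.75(25.0) + 0.7(99.6) = 38.2 + 26.2 + 18.8 + 69.7 = 152.9
Maximum is from combination 3.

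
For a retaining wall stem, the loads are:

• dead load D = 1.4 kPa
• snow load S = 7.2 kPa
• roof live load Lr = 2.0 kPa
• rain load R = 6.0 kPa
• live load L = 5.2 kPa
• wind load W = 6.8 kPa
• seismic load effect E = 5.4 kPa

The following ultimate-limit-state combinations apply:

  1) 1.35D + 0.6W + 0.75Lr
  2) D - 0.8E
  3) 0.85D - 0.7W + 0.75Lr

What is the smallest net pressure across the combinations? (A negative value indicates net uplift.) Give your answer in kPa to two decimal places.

-2.92 kPa

1) 1.35(1.4) + 0.6(6.8) + 0.75(2.0) = 7.47
2) 1.0(1.4) - 0.8(5.4) = -2.92
3) 0.85(1.4) - 0.7(6.8) + 0.75(2.0) = -2.07
Combination 2 gives the minimum: -2.92 kPa.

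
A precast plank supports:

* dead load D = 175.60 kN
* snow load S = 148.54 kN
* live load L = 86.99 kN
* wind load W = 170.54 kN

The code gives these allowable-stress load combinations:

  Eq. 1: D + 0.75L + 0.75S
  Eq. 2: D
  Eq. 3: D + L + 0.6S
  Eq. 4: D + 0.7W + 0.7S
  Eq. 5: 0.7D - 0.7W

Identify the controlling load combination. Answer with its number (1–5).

Combination 4

Eq. 1: 1.0(175.60) + 0.75(86.99) + 0.75(148.54) = 175.60 + 65.24 + 111.41 = 352.25
Eq. 2: 1.0(175.60) = 175.60
Eq. 3: 1.0(175.60) + 1.0(86.99) + 0.6(148.54) = 175.60 + 86.99 + 89.12 = 351.71
Eq. 4: 1.0(175.60) + 0.7(170.54) + 0.7(148.54) = 175.60 + 119.38 + 103.98 = 398.96
Eq. 5: 0.7(175.60) - 0.7(170.54) = 122.92 - 119.38 = 3.54
The largest value is 398.96 kN from combination 4.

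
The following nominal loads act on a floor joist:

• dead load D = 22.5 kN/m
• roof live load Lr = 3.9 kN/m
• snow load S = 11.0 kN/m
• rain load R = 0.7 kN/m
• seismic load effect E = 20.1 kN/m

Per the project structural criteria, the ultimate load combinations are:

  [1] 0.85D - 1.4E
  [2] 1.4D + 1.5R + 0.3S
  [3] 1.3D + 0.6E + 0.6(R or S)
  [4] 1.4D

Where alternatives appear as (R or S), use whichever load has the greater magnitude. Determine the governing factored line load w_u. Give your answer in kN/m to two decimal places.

(R or S) → S = 11.0 kN/m.
[1] 0.85(22.5) - 1.4(20.1) = -9.02
[2] 1.4(22.5) + 1.5(0.7) + 0.3(11.0) = 35.85
[3] 1.3(22.5) + 0.6(20.1) + 0.6(11.0) = 47.91
[4] 1.4(22.5) = 31.50
The controlling combination is 3, giving 47.91 kN/m.

47.91 kN/m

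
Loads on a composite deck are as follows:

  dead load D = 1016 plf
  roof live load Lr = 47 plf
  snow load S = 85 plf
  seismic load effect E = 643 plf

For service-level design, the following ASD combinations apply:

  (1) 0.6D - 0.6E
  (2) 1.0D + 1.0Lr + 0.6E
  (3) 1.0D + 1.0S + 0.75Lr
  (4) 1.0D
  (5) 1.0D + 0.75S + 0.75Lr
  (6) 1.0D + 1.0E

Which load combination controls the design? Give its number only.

Combination 6

(1) 0.6(1016) - 0.6(643) = 609.60 - 385.80 = 223.80
(2) 1.0(1016) + 1.0(47) + 0.6(643) = 1016.00 + 47.00 + 385.80 = 1448.80
(3) 1.0(1016) + 1.0(85) + 0.75(47) = 1016.00 + 85.00 + 35.25 = 1136.25
(4) 1.0(1016) = 1016.00
(5) 1.0(1016) + 0.75(85) + 0.75(47) = 1016.00 + 63.75 + 35.25 = 1115.00
(6) 1.0(1016) + 1.0(643) = 1016.00 + 643.00 = 1659.00
The largest value is 1659.00 plf from combination 6.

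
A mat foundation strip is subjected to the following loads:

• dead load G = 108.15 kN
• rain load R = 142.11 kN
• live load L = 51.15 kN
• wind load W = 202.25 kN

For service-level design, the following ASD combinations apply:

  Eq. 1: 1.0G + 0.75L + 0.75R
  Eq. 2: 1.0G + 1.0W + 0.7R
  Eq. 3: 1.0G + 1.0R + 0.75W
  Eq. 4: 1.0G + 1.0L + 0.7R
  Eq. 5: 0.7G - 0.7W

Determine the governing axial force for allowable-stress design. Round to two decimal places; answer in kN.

Eq. 1: 1.0(108.15) + 0.75(51.15) + 0.75(142.11) = 253.10
Eq. 2: 1.0(108.15) + 1.0(202.25) + 0.7(142.11) = 108.15 + 202.25 + 99.48 = 409.88
Eq. 3: 1.0(108.15) + 1.0(142.11) + 0.75(202.25) = 108.15 + 142.11 + 151.69 = 401.95
Eq. 4: 1.0(108.15) + 1.0(51.15) + 0.7(142.11) = 108.15 + 51.15 + 99.48 = 258.78
Eq. 5: 0.7(108.15) - 0.7(202.25) = 75.71 - 141.58 = -65.87
Combination 2 governs: N = 409.88 kN.

409.88 kN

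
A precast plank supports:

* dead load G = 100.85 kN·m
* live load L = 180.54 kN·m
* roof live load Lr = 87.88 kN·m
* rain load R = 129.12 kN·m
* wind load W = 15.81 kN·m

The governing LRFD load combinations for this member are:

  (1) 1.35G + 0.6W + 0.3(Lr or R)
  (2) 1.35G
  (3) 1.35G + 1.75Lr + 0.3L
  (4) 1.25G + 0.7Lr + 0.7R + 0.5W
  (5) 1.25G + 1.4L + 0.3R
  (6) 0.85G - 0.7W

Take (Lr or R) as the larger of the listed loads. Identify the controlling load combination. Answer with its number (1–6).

Combination 5

(Lr or R) → R = 129.12 kN·m.
(1) 1.35(100.85) + 0.6(15.81) + 0.3(129.12) = 184.37
(2) 1.35(100.85) = 136.15
(3) 1.35(100.85) + 1.75(87.88) + 0.3(180.54) = 136.15 + 153.79 + 54.16 = 344.10
(4) 1.25(100.85) + 0.7(87.88) + 0.7(129.12) + 0.5(15.81) = 126.06 + 61.52 + 90.38 + 7.91 = 285.87
(5) 1.25(100.85) + 1.4(180.54) + 0.3(129.12) = 417.55
(6) 0.85(100.85) - 0.7(15.81) = 74.66
The largest value is 417.55 kN·m from combination 5.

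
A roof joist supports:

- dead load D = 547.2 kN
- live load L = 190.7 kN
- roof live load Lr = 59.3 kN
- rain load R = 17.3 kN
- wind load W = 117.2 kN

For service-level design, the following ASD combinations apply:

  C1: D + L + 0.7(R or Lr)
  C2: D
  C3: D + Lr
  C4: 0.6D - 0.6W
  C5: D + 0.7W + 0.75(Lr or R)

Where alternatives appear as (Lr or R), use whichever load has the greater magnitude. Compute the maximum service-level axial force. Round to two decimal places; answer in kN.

(R or Lr) → Lr = 59.3 kN; (Lr or R) → Lr = 59.3 kN.
C1: 1.0(547.2) + 1.0(190.7) + 0.7(59.3) = 779.41
C2: 1.0(547.2) = 547.20
C3: 1.0(547.2) + 1.0(59.3) = 606.50
C4: 0.6(547.2) - 0.6(117.2) = 258.00
C5: 1.0(547.2) + 0.7(117.2) + 0.75(59.3) = 673.72
Maximum is from combination 1.

779.41 kN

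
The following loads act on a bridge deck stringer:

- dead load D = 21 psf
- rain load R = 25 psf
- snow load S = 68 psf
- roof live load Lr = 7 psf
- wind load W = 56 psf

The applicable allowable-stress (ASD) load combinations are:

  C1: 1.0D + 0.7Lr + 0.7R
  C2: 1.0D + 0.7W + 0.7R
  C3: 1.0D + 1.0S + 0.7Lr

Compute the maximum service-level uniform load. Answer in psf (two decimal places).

C1: 1.0(21) + 0.7(7) + 0.7(25) = 21.00 + 4.90 + 17.50 = 43.40
C2: 1.0(21) + 0.7(56) + 0.7(25) = 21.00 + 39.20 + 17.50 = 77.70
C3: 1.0(21) + 1.0(68) + 0.7(7) = 21.00 + 68.00 + 4.90 = 93.90
The controlling combination is 3, giving 93.90 psf.

93.90 psf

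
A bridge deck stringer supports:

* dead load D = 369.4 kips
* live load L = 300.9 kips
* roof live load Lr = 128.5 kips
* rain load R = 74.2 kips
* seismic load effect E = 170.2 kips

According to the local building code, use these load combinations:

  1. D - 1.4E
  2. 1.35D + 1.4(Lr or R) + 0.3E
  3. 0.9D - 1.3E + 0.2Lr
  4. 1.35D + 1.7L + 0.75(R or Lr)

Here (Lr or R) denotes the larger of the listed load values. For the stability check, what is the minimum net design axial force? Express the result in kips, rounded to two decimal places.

(Lr or R) → Lr = 128.5 kips; (R or Lr) → Lr = 128.5 kips.
1. 1.0(369.4) - 1.4(170.2) = 369.40 - 238.28 = 131.12
2. 1.35(369.4) + 1.4(128.5) + 0.3(170.2) = 498.69 + 179.90 + 51.06 = 729.65
3. 0.9(369.4) - 1.3(170.2) + 0.2(128.5) = 332.46 - 221.26 + 25.70 = 136.90
4. 1.35(369.4) + 1.7(300.9) + 0.75(128.5) = 498.69 + 511.53 + 96.38 = 1106.60
Combination 1 gives the minimum: 131.12 kips.

131.12 kips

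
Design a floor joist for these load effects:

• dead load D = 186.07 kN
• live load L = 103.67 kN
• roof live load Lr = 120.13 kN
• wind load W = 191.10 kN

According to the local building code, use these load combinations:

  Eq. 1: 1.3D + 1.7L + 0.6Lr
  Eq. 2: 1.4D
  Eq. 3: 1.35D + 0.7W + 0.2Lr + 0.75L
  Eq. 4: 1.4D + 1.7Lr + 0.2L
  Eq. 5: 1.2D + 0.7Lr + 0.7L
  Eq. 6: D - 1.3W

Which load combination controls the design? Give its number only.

Eq. 1: 1.3(186.07) + 1.7(103.67) + 0.6(120.13) = 241.89 + 176.24 + 72.08 = 490.21
Eq. 2: 1.4(186.07) = 260.50
Eq. 3: 1.35(186.07) + 0.7(191.10) + 0.2(120.13) + 0.75(103.67) = 251.19 + 133.77 + 24.03 + 77.75 = 486.74
Eq. 4: 1.4(186.07) + 1.7(120.13) + 0.2(103.67) = 260.50 + 204.22 + 20.73 = 485.45
Eq. 5: 1.2(186.07) + 0.7(120.13) + 0.7(103.67) = 223.28 + 84.09 + 72.57 = 379.94
Eq. 6: 1.0(186.07) - 1.3(191.10) = 186.07 - 248.43 = -62.36
The largest value is 490.21 kN from combination 1.

Combination 1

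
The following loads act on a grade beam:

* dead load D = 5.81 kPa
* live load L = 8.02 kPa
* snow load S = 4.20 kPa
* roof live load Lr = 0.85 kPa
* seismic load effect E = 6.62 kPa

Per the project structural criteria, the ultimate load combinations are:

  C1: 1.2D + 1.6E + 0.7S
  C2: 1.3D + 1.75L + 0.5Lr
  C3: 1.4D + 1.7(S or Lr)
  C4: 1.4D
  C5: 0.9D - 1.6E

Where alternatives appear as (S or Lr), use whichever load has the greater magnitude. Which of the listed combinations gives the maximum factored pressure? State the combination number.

Combination 2

(S or Lr) → S = 4.20 kPa.
C1: 1.2(5.81) + 1.6(6.62) + 0.7(4.20) = 6.97 + 10.59 + 2.94 = 20.50
C2: 1.3(5.81) + 1.75(8.02) + 0.5(0.85) = 22.01
C3: 1.4(5.81) + 1.7(4.20) = 8.13 + 7.14 = 15.27
C4: 1.4(5.81) = 8.13
C5: 0.9(5.81) - 1.6(6.62) = 5.23 - 10.59 = -5.36
The largest value is 22.01 kPa from combination 2.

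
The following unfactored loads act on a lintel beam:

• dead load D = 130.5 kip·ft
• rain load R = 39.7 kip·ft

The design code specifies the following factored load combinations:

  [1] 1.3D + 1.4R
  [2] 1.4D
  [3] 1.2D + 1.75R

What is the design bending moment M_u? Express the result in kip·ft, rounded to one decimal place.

[1] 1.3(130.5) + 1.4(39.7) = 225.2
[2] 1.4(130.5) = 182.7
[3] 1.2(130.5) + 1.75(39.7) = 226.1
The controlling combination is 3, giving 226.1 kip·ft.

226.1 kip·ft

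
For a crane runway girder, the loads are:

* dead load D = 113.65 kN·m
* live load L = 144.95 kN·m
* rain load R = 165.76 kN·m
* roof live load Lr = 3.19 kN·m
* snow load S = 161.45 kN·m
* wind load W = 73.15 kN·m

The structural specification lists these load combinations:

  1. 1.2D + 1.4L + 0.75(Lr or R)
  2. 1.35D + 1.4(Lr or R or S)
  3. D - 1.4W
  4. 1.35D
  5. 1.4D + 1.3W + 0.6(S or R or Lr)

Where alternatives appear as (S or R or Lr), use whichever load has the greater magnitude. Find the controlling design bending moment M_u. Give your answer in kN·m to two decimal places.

(Lr or R) → R = 165.76 kN·m; (Lr or R or S) → R = 165.76 kN·m; (S or R or Lr) → R = 165.76 kN·m.
1. 1.2(113.65) + 1.4(144.95) + 0.75(165.76) = 136.38 + 202.93 + 124.32 = 463.63
2. 1.35(113.65) + 1.4(165.76) = 153.43 + 232.06 = 385.49
3. 1.0(113.65) - 1.4(73.15) = 113.65 - 102.41 = 11.24
4. 1.35(113.65) = 153.43
5. 1.4(113.65) + 1.3(73.15) + 0.6(165.76) = 353.66
Combination 1 governs: M_u = 463.63 kN·m.

463.63 kN·m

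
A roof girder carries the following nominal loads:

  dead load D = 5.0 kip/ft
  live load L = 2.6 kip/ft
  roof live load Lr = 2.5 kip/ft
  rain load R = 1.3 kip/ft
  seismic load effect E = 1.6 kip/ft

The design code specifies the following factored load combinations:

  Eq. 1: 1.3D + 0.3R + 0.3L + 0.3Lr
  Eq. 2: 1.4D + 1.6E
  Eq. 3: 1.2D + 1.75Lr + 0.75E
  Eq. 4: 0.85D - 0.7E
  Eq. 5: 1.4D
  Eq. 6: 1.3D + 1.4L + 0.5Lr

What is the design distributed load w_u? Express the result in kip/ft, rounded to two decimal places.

Eq. 1: 1.3(5.0) + 0.3(1.3) + 0.3(2.6) + 0.3(2.5) = 6.50 + 0.39 + 0.78 + 0.75 = 8.42
Eq. 2: 1.4(5.0) + 1.6(1.6) = 7.00 + 2.56 = 9.56
Eq. 3: 1.2(5.0) + 1.75(2.5) + 0.75(1.6) = 6.00 + 4.38 + 1.20 = 11.58
Eq. 4: 0.85(5.0) - 0.7(1.6) = 4.25 - 1.12 = 3.13
Eq. 5: 1.4(5.0) = 7.00
Eq. 6: 1.3(5.0) + 1.4(2.6) + 0.5(2.5) = 6.50 + 3.64 + 1.25 = 11.39
The controlling combination is 3, giving 11.58 kip/ft.

11.58 kip/ft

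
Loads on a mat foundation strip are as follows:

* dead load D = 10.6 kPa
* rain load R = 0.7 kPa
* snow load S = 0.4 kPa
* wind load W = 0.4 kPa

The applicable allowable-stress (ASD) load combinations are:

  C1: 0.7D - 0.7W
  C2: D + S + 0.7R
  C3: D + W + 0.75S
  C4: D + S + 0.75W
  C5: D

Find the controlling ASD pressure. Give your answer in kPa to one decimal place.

11.5 kPa

C1: 0.7(10.6) - 0.7(0.4) = 7.4 - 0.3 = 7.1
C2: 1.0(10.6) + 1.0(0.4) + 0.7(0.7) = 10.6 + 0.4 + 0.5 = 11.5
C3: 1.0(10.6) + 1.0(0.4) + 0.75(0.4) = 10.6 + 0.4 + 0.3 = 11.3
C4: 1.0(10.6) + 1.0(0.4) + 0.75(0.4) = 10.6 + 0.4 + 0.3 = 11.3
C5: 1.0(10.6) = 10.6
Combination 2 governs: p = 11.5 kPa.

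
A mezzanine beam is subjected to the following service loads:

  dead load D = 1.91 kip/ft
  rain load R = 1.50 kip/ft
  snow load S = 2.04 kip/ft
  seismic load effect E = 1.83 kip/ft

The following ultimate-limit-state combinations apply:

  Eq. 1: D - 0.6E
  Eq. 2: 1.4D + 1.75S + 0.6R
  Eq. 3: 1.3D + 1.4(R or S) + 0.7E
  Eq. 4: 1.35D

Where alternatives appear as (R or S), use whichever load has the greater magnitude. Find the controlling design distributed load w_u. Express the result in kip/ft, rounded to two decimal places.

(R or S) → S = 2.04 kip/ft.
Eq. 1: 1.0(1.91) - 0.6(1.83) = 0.81
Eq. 2: 1.4(1.91) + 1.75(2.04) + 0.6(1.50) = 7.14
Eq. 3: 1.3(1.91) + 1.4(2.04) + 0.7(1.83) = 6.62
Eq. 4: 1.35(1.91) = 2.58
The controlling combination is 2, giving 7.14 kip/ft.

7.14 kip/ft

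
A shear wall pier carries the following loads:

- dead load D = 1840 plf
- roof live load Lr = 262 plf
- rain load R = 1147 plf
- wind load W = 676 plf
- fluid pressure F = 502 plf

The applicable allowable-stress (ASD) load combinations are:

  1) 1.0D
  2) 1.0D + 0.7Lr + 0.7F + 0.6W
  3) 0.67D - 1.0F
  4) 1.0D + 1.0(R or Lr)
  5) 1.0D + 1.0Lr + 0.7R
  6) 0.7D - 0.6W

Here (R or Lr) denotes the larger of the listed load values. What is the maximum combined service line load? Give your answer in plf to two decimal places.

2987.00 plf

(R or Lr) → R = 1147 plf.
1) 1.0(1840) = 1840.00
2) 1.0(1840) + 0.7(262) + 0.7(502) + 0.6(676) = 1840.00 + 183.40 + 351.40 + 405.60 = 2780.40
3) 0.67(1840) - 1.0(502) = 1232.80 - 502.00 = 730.80
4) 1.0(1840) + 1.0(1147) = 1840.00 + 1147.00 = 2987.00
5) 1.0(1840) + 1.0(262) + 0.7(1147) = 1840.00 + 262.00 + 802.90 = 2904.90
6) 0.7(1840) - 0.6(676) = 1288.00 - 405.60 = 882.40
Maximum is from combination 4.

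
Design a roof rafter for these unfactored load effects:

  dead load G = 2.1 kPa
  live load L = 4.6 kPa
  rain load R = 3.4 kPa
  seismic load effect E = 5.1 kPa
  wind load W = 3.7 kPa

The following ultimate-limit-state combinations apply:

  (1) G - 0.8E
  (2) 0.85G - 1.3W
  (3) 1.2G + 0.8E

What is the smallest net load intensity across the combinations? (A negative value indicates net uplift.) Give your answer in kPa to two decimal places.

-3.03 kPa

(1) 1.0(2.1) - 0.8(5.1) = 2.10 - 4.08 = -1.98
(2) 0.85(2.1) - 1.3(3.7) = -3.03
(3) 1.2(2.1) + 0.8(5.1) = 2.52 + 4.08 = 6.60
Combination 2 gives the minimum: -3.03 kPa.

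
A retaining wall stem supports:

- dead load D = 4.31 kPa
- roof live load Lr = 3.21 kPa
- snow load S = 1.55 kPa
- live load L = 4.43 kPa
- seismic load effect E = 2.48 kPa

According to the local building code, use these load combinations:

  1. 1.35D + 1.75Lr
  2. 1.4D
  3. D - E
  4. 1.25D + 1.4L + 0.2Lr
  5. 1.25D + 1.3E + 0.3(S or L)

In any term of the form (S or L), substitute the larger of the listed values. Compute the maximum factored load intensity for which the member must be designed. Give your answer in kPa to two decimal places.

12.23 kPa

(S or L) → L = 4.43 kPa.
1. 1.35(4.31) + 1.75(3.21) = 11.44
2. 1.4(4.31) = 6.03
3. 1.0(4.31) - 1.0(2.48) = 1.83
4. 1.25(4.31) + 1.4(4.43) + 0.2(3.21) = 12.23
5. 1.25(4.31) + 1.3(2.48) + 0.3(4.43) = 9.94
Maximum is from combination 4.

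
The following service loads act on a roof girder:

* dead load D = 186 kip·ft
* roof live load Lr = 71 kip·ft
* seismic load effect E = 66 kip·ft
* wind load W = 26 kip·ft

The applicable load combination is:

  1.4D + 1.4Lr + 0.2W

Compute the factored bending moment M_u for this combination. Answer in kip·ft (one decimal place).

1.4(186) + 1.4(71) + 0.2(26) = 260.4 + 99.4 + 5.2 = 365.0
M_u = 365.0 kip·ft.

365.0 kip·ft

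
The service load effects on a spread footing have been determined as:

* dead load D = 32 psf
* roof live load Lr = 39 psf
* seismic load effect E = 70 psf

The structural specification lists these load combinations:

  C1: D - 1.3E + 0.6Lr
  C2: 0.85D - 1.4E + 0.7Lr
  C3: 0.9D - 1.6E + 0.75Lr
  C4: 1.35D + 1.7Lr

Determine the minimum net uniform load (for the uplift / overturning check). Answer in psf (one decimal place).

C1: 1.0(32) - 1.3(70) + 0.6(39) = 32.0 - 91.0 + 23.4 = -35.6
C2: 0.85(32) - 1.4(70) + 0.7(39) = 27.2 - 98.0 + 27.3 = -43.5
C3: 0.9(32) - 1.6(70) + 0.75(39) = -54.0
C4: 1.35(32) + 1.7(39) = 43.2 + 66.3 = 109.5
Combination 3 gives the minimum: -54.0 psf.

-54.0 psf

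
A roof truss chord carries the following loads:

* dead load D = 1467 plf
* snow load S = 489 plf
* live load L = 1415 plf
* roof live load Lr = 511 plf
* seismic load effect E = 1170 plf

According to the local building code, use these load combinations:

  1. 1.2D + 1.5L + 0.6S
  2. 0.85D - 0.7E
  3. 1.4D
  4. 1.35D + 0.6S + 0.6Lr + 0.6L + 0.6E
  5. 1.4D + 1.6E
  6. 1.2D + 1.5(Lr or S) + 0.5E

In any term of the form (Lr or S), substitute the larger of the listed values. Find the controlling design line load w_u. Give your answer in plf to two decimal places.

4176.30 plf

(Lr or S) → Lr = 511 plf.
1. 1.2(1467) + 1.5(1415) + 0.6(489) = 4176.30
2. 0.85(1467) - 0.7(1170) = 427.95
3. 1.4(1467) = 2053.80
4. 1.35(1467) + 0.6(489) + 0.6(511) + 0.6(1415) + 0.6(1170) = 4131.45
5. 1.4(1467) + 1.6(1170) = 3925.80
6. 1.2(1467) + 1.5(511) + 0.5(1170) = 3111.90
Maximum is from combination 1.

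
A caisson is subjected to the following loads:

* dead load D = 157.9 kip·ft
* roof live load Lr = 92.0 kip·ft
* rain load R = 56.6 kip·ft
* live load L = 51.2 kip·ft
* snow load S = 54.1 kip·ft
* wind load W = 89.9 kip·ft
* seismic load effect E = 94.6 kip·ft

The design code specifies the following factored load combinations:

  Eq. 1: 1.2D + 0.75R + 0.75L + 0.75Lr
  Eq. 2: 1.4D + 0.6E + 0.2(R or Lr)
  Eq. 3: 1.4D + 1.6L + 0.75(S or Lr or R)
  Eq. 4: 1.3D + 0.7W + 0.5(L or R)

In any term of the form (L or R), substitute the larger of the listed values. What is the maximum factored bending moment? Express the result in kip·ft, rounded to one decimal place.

372.0 kip·ft

(R or Lr) → Lr = 92.0 kip·ft; (S or Lr or R) → Lr = 92.0 kip·ft; (L or R) → R = 56.6 kip·ft.
Eq. 1: 1.2(157.9) + 0.75(56.6) + 0.75(51.2) + 0.75(92.0) = 339.3
Eq. 2: 1.4(157.9) + 0.6(94.6) + 0.2(92.0) = 296.2
Eq. 3: 1.4(157.9) + 1.6(51.2) + 0.75(92.0) = 221.1 + 81.9 + 69.0 = 372.0
Eq. 4: 1.3(157.9) + 0.7(89.9) + 0.5(56.6) = 205.3 + 62.9 + 28.3 = 296.5
Maximum is from combination 3.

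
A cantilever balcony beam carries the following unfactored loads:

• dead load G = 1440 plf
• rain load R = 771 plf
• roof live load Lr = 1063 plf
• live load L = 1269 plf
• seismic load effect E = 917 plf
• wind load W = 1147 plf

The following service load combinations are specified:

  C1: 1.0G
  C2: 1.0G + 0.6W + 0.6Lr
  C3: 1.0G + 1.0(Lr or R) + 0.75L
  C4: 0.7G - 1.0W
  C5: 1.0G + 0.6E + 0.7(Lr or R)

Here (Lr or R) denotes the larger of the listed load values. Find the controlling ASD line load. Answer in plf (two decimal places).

3454.75 plf

(Lr or R) → Lr = 1063 plf.
C1: 1.0(1440) = 1440.00
C2: 1.0(1440) + 0.6(1147) + 0.6(1063) = 2766.00
C3: 1.0(1440) + 1.0(1063) + 0.75(1269) = 3454.75
C4: 0.7(1440) - 1.0(1147) = -139.00
C5: 1.0(1440) + 0.6(917) + 0.7(1063) = 2734.30
The controlling combination is 3, giving 3454.75 plf.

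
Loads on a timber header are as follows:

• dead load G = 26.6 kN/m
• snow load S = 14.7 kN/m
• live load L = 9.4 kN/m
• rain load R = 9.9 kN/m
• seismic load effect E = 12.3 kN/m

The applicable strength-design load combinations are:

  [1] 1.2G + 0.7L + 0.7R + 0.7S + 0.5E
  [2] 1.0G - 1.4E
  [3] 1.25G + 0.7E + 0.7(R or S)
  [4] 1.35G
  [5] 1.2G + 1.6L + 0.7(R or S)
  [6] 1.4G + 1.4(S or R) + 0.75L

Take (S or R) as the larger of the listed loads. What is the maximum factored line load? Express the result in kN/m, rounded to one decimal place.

64.9 kN/m

(R or S) → S = 14.7 kN/m; (S or R) → S = 14.7 kN/m.
[1] 1.2(26.6) + 0.7(9.4) + 0.7(9.9) + 0.7(14.7) + 0.5(12.3) = 31.9 + 6.6 + 6.9 + 10.3 + 6.2 = 61.9
[2] 1.0(26.6) - 1.4(12.3) = 26.6 - 17.2 = 9.4
[3] 1.25(26.6) + 0.7(12.3) + 0.7(14.7) = 33.3 + 8.6 + 10.3 = 52.2
[4] 1.35(26.6) = 35.9
[5] 1.2(26.6) + 1.6(9.4) + 0.7(14.7) = 57.3
[6] 1.4(26.6) + 1.4(14.7) + 0.75(9.4) = 37.2 + 20.6 + 7.1 = 64.9
Combination 6 governs: w_u = 64.9 kN/m.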